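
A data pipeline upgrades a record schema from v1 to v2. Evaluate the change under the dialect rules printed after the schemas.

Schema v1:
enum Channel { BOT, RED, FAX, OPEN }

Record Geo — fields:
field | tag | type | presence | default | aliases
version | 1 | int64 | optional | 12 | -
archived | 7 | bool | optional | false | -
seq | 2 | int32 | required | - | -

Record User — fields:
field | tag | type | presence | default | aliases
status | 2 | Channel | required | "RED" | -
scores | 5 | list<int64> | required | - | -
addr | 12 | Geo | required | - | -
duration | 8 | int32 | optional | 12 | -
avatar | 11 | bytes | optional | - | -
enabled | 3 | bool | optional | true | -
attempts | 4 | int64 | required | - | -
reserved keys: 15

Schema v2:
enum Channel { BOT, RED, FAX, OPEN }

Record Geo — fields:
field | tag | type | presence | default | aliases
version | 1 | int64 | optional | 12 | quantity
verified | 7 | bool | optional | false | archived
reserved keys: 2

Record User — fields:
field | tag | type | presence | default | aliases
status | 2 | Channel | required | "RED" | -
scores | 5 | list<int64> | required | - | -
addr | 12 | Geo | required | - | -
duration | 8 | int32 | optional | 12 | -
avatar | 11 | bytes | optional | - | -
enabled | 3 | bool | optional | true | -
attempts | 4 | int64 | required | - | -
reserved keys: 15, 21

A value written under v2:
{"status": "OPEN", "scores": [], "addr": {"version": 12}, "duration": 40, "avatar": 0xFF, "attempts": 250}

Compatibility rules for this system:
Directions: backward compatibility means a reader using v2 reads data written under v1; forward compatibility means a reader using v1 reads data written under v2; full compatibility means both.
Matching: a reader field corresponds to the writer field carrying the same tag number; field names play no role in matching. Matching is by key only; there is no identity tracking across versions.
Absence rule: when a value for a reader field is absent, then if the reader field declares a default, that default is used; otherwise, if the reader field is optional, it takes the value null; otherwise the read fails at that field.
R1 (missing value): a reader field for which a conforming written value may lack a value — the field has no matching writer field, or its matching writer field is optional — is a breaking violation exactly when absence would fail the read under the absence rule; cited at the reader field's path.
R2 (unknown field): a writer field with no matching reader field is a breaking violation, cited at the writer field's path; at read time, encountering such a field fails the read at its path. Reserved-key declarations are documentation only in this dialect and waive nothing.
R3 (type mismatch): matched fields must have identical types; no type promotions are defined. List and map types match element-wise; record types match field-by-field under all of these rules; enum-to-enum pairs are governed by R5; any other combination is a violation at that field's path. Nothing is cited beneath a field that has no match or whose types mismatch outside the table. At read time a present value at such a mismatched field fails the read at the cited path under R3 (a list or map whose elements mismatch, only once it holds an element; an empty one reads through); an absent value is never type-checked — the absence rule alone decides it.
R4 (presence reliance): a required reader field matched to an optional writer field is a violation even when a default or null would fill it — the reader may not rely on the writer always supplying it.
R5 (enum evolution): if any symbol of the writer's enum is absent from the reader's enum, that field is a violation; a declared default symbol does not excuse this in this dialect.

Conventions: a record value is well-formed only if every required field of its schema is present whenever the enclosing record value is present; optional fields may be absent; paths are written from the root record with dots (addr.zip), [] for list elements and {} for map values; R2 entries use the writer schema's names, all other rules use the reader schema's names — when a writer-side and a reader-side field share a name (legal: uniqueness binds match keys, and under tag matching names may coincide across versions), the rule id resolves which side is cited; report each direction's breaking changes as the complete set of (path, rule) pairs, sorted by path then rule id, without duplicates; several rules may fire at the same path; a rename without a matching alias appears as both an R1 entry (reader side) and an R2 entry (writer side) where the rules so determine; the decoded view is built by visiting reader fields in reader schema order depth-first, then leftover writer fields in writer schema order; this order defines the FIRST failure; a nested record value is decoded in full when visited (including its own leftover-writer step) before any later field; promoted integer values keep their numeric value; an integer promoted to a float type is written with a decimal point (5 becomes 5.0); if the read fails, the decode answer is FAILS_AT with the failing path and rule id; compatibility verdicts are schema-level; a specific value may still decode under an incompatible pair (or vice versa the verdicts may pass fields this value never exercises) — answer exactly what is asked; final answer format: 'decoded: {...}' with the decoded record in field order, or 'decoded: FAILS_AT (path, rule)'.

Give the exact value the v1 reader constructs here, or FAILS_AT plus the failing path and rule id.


each type pair in User: writer, then reader
decoding the User value with the v1 reader:
  status := "OPEN"
  scores := []
  addr.version := 12
  addr.archived := false (absent -> default)
  read fails at addr.seq under R1 (no fill)
  => FAILS_AT (addr.seq, R1)
remaining User differences; none change what is asked:
  renamed field archived to verified in record Geo (alias archived declared on the renamed field) -> triggers nothing under the printed rules; the User answer is the same either way

decoded: FAILS_AT (addr.seq, R1)


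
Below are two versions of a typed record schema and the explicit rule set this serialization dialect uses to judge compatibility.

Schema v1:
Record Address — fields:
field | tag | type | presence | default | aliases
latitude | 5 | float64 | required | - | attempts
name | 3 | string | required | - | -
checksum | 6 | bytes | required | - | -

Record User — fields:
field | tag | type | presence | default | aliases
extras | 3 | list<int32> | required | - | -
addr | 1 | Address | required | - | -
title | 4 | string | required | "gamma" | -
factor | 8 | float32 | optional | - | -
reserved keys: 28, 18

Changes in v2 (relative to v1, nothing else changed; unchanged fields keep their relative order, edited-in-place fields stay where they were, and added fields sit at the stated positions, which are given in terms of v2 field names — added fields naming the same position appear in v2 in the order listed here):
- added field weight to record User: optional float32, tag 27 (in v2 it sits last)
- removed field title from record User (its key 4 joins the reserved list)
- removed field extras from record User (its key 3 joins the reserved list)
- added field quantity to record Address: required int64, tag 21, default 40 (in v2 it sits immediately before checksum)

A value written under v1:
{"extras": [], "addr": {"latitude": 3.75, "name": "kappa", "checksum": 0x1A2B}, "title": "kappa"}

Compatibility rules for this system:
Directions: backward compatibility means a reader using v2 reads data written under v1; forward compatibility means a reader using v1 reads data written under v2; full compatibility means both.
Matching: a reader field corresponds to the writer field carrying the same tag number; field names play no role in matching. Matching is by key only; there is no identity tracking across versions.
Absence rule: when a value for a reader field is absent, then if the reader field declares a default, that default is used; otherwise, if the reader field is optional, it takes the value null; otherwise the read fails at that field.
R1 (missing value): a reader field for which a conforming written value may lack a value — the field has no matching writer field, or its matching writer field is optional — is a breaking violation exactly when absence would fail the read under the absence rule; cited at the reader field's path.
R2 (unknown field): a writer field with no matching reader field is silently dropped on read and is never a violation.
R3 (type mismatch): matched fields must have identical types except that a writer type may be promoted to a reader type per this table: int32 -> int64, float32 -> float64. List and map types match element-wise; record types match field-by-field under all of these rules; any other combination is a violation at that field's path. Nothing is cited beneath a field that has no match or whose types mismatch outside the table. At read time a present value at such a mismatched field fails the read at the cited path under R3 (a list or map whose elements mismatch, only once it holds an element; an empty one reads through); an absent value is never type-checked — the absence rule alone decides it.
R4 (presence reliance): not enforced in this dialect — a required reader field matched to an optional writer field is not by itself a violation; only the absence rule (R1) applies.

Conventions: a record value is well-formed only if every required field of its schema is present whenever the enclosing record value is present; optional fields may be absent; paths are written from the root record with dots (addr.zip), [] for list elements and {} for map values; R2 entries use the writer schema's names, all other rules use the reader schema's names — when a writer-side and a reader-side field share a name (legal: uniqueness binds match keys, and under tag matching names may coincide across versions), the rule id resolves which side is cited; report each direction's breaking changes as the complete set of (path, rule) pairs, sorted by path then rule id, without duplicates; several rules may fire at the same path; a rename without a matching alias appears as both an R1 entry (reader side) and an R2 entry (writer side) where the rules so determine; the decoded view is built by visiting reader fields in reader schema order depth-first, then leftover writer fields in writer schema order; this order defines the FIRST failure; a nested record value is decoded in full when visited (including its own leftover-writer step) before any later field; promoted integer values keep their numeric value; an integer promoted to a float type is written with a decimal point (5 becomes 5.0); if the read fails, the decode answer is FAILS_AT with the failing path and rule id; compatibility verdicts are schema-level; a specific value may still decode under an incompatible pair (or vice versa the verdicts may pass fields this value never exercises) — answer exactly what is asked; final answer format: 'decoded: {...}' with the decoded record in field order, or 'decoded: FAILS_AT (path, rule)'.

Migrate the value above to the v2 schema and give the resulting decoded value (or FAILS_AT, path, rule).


decoded: {"addr": {"latitude": 3.75, "name": "kappa", "quantity": 40, "checksum": 0x1A2B}, "factor": null, "weight": null}

in User below, arrows point writer -> reader
decode walk for User under reader schema v2:
  addr.latitude := 3.75
  addr.name := "kappa"
  addr.quantity := 40 (absent -> default)
  addr.checksum := 0x1A2B
  factor := null (absent, optional -> null)
  weight := null (absent, optional -> null)
  writer extras: unknown -> dropped
  writer title: unknown -> dropped
  => decoded: {"addr": {"latitude": 3.75, "name": "kappa", "quantity": 40, "checksum": 0x1A2B}, "factor": null, "weight": null}


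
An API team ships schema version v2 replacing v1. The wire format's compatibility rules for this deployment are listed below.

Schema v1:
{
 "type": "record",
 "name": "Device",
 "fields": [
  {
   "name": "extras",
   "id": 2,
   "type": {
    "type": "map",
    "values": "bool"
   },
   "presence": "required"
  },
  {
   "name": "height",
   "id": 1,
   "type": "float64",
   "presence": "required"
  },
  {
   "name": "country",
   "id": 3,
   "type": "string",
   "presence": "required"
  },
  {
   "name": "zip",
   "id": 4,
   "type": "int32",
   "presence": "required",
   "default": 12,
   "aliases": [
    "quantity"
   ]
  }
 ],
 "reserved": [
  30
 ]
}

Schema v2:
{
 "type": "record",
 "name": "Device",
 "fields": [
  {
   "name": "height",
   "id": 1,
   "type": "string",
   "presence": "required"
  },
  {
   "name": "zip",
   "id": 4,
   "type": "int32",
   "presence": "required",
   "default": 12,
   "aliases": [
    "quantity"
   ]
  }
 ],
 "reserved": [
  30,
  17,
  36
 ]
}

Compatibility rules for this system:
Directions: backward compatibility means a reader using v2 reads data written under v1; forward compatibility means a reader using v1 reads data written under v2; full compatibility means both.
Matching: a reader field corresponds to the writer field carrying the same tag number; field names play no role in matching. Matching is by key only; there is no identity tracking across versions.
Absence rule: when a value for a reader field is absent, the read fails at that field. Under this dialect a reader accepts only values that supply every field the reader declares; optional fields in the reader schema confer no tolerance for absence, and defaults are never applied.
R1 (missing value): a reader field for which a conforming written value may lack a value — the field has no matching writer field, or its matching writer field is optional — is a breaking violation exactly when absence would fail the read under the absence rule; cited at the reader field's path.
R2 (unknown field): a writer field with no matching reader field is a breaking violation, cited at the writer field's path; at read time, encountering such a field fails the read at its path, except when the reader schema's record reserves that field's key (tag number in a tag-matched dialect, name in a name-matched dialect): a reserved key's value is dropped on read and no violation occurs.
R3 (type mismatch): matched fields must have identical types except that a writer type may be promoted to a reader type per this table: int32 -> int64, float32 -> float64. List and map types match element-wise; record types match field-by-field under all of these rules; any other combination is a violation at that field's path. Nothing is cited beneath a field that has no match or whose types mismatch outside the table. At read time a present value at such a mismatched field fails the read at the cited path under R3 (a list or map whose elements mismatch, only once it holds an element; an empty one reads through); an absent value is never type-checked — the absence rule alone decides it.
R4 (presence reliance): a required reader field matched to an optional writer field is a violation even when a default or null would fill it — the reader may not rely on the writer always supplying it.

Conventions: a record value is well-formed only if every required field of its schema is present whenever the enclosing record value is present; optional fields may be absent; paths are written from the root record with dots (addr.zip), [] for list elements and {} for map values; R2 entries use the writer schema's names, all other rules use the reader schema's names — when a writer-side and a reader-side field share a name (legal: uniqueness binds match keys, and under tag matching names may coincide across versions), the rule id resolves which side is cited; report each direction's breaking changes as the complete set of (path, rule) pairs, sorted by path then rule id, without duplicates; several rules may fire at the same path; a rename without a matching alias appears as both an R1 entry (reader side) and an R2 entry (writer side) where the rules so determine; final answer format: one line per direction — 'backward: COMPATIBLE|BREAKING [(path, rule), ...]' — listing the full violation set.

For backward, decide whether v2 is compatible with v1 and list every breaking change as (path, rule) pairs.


backward: BREAKING [(country, R2), (extras, R2), (height, R3)]

arrows below run writer -> reader for Device
backward on Device — v2 reading data written by v1:
  writer required, float64 -> string: reader height maps from writer height
  writer required, int32 -> int32: reader zip maps from writer zip
  writer extras: unknown to reader
  writer country: unknown to reader
  R2 fires at country
  R2 fires at extras
  R3 fires at height
  => backward verdict for Device: BREAKING, 3 violation(s)


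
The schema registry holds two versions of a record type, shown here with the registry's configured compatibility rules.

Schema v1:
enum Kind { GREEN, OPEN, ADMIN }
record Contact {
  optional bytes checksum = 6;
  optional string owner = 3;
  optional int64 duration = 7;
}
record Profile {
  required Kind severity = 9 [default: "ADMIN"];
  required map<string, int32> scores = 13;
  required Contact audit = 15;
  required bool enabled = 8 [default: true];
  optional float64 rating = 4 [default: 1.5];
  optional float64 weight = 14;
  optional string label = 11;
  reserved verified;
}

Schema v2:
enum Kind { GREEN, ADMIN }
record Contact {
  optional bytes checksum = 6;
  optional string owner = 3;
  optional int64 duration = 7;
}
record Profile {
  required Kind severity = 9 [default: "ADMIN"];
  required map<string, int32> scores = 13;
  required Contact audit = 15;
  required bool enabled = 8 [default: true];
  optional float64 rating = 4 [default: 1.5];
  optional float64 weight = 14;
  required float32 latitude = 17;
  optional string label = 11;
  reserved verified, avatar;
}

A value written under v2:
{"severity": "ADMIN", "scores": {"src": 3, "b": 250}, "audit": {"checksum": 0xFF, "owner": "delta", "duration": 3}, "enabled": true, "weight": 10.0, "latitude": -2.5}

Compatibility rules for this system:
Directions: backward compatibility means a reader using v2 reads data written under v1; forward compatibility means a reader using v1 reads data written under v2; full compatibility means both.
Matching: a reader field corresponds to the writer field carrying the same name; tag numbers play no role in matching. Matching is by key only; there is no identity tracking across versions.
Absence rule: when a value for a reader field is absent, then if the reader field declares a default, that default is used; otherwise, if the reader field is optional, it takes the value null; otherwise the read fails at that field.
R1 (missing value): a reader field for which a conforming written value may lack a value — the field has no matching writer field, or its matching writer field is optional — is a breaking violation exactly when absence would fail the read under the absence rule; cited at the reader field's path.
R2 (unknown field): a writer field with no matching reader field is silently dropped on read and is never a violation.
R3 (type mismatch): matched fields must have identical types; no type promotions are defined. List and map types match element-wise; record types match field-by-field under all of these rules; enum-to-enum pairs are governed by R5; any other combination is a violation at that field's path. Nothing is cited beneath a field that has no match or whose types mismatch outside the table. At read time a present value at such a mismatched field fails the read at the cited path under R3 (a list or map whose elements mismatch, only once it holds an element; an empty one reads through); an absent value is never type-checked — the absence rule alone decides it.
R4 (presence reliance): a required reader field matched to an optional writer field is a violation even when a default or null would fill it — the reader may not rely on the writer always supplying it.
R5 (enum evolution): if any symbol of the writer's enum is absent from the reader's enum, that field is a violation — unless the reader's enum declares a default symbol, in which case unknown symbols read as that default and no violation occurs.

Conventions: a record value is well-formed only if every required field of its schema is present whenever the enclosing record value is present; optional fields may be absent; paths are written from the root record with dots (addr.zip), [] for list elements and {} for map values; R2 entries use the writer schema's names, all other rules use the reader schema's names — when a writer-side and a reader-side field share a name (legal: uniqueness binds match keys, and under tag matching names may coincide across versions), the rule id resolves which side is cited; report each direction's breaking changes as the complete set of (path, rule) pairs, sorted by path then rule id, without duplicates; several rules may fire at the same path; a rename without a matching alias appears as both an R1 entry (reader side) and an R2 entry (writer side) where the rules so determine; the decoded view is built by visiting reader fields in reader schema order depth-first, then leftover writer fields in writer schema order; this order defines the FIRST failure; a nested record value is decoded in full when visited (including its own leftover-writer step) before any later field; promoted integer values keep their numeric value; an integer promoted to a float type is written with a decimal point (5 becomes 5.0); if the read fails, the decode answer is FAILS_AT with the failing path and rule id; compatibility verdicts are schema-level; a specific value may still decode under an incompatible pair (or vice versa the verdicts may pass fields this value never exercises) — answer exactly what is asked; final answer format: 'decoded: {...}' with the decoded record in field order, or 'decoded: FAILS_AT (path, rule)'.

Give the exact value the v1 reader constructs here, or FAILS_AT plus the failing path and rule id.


the writer's type comes first in each Profile pair
decoding the Profile value with the v1 reader:
  severity := "ADMIN"
  scores := {"src": 3, "b": 250}
  audit.checksum := 0xFF
  audit.owner := "delta"
  audit.duration := 3
  enabled := true
  rating := 1.5 (absent -> default)
  weight := 10.0
  label := null (absent, optional -> null)
  writer latitude: unknown -> dropped
  => decoded: {"severity": "ADMIN", "scores": {"src": 3, "b": 250}, "audit": {"checksum": 0xFF, "owner": "delta", "duration": 3}, "enabled": true, "rating": 1.5, "weight": 10.0, "label": null}
checking off the Profile differences that do not matter here:
  enum Kind (field severity in record Profile): symbol OPEN removed -> a verdict-level change on Profile — the shown value reads the same
  added field latitude to record Profile: required float32, tag 17 (in v2 it sits immediately before label) -> a verdict-level change on Profile — the shown value reads the same

decoded: {"severity": "ADMIN", "scores": {"src": 3, "b": 250}, "audit": {"checksum": 0xFF, "owner": "delta", "duration": 3}, "enabled": true, "rating": 1.5, "weight": 10.0, "label": null}


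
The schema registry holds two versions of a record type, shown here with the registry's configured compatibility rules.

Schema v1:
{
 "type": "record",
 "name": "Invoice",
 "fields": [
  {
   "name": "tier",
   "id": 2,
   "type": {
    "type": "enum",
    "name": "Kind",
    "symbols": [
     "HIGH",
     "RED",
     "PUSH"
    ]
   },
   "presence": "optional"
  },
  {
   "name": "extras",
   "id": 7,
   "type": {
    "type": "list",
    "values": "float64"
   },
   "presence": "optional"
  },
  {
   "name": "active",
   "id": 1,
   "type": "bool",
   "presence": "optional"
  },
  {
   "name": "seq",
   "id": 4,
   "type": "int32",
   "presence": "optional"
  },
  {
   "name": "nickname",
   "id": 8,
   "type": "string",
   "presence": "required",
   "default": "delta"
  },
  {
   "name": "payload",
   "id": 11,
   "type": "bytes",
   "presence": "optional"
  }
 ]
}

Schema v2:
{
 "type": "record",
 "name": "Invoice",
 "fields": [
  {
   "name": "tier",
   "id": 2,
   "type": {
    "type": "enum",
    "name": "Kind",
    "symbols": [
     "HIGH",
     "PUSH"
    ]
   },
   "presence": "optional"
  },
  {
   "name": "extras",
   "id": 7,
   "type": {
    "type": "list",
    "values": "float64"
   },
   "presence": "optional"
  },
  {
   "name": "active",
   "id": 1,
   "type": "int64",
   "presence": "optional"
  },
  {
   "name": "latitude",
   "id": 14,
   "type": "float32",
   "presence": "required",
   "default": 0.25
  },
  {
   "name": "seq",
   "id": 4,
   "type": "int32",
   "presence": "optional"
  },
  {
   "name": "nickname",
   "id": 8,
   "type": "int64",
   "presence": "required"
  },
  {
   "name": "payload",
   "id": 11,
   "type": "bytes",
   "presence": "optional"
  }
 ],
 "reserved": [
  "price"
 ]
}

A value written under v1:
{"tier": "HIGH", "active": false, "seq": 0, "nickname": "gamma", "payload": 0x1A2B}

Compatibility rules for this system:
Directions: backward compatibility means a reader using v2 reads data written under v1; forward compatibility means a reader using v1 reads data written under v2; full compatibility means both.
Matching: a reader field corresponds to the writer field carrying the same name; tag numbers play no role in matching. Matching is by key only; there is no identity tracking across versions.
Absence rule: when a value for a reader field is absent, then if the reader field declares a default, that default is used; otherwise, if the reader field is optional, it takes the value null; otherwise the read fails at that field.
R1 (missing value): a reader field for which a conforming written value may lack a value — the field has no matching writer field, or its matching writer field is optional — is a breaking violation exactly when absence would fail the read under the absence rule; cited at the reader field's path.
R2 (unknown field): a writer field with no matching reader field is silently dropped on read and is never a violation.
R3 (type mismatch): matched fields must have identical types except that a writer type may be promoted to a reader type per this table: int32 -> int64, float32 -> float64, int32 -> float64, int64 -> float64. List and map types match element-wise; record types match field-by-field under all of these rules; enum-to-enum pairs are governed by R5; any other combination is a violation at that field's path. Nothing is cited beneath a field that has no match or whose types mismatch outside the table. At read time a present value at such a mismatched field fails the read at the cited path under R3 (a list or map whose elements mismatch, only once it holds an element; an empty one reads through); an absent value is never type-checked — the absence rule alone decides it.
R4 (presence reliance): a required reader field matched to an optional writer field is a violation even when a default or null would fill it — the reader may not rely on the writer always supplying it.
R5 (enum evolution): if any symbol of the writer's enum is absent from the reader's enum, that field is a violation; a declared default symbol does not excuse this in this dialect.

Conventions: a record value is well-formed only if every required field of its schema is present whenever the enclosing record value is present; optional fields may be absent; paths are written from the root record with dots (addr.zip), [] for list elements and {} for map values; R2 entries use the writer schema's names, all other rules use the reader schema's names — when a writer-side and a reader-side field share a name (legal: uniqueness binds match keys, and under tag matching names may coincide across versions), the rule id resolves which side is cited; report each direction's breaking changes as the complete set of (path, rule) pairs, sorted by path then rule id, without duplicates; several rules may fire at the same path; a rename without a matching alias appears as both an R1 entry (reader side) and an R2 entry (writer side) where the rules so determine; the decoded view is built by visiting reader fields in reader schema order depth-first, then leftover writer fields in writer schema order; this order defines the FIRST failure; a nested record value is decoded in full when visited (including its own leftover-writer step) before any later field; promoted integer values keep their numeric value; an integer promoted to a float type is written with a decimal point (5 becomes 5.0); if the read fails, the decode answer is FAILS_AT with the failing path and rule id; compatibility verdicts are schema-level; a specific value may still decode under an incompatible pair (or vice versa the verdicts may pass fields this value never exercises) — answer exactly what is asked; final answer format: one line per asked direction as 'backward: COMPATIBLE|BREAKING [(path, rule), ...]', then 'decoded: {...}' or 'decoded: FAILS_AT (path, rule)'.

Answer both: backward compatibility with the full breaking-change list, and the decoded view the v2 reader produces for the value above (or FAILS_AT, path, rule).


each type pair in Invoice: writer, then reader
backward for Invoice (reader v2, writer v1):
  Kind -> Kind, writer optional: tier aligns to tier
  list<float64> -> list<float64>, writer optional: extras aligns to extras
  bool -> int64, writer optional: active aligns to active
  latitude has no writer counterpart
  int32 -> int32, writer optional: seq aligns to seq
  string -> int64, writer required: nickname aligns to nickname
  bytes -> bytes, writer optional: payload aligns to payload
  violation R3 at active
  violation R3 at nickname
  violation R5 at tier
  => 3 violation(s): backward is BREAKING for Invoice
decode (reader v2):
  tier := "HIGH"
  extras := null (missing; optional => null)
  read fails at active under R3
  => FAILS_AT (active, R3)
diffs on Invoice not affecting the asked answer:
  added field latitude to record Invoice: required float32, tag 14, default 0.25 (in v2 it sits immediately before seq) -> fires no rule on Invoice, leaving the asked answer as it is

backward: BREAKING [(active, R3), (nickname, R3), (tier, R5)]; decoded: FAILS_AT (active, R3)


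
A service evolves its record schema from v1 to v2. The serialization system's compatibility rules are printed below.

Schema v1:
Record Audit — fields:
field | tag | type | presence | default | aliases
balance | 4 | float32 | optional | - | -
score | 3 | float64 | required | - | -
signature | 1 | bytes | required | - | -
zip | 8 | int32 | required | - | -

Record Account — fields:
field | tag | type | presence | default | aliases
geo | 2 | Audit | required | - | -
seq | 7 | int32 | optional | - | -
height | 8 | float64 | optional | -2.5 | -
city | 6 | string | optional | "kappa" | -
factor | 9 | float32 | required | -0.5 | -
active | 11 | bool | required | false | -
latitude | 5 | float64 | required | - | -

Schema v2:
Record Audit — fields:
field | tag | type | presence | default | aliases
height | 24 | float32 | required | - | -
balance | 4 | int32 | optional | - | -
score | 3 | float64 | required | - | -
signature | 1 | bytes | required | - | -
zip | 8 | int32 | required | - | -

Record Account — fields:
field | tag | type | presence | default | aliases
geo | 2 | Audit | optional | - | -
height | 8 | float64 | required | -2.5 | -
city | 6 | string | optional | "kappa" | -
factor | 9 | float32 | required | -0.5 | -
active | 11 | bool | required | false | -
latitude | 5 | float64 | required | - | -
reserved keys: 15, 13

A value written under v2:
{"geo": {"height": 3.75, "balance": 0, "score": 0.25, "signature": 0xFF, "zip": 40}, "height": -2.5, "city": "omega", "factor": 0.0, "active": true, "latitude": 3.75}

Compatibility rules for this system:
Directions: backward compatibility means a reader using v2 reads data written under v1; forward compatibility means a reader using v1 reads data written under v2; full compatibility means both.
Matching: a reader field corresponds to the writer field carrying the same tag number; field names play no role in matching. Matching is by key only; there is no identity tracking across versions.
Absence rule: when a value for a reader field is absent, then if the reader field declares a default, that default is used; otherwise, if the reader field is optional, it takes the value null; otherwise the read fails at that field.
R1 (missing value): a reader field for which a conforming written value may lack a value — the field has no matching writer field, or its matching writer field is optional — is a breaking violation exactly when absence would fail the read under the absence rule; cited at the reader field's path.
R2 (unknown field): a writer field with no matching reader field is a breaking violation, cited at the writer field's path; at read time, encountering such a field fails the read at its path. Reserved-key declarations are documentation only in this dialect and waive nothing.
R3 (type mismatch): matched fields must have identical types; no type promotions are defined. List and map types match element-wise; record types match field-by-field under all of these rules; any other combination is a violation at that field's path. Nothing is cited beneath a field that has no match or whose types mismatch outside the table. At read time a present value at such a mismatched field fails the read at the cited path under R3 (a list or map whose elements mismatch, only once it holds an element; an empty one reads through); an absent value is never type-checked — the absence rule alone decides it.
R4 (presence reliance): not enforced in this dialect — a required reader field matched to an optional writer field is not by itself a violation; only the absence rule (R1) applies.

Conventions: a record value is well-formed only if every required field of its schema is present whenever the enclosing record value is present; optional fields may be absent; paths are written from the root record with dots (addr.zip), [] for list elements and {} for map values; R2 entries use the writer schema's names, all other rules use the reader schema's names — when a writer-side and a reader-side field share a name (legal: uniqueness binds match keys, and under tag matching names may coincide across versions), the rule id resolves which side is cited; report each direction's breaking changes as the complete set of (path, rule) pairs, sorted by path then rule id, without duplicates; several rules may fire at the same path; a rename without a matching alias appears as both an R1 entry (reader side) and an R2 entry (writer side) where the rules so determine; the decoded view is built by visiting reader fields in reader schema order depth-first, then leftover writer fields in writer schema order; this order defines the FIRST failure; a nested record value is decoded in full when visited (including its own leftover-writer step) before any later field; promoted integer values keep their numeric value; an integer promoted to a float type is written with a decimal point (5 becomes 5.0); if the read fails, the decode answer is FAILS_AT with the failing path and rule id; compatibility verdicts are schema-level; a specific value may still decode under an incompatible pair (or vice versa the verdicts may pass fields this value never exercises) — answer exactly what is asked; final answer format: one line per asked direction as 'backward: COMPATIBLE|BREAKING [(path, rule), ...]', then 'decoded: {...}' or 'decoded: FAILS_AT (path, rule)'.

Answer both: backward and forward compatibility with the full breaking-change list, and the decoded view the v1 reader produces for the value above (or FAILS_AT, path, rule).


the writer's type comes first in each Account pair
backward for Account (reader v2, writer v1):
  geo: Audit -> Audit, writer required; from geo
  height: float64 -> float64, writer optional; from height
  city: string -> string, writer optional; from city
  factor: float32 -> float32, writer required; from factor
  active: bool -> bool, writer required; from active
  latitude: float64 -> float64, writer required; from latitude
  leftover writer field: seq
  geo.height has no writer counterpart
  geo.balance: float32 -> int32, writer optional; from geo.balance
  geo.score: float64 -> float64, writer required; from geo.score
  geo.signature: bytes -> bytes, writer required; from geo.signature
  geo.zip: int32 -> int32, writer required; from geo.zip
  breaking: (geo.balance, R3)
  breaking: (geo.height, R1)
  breaking: (seq, R2)
  => backward: BREAKING (3)
forward for Account (reader v1, writer v2):
  geo: Audit -> Audit, writer optional; from geo
  seq has no writer counterpart
  height: float64 -> float64, writer required; from height
  city: string -> string, writer optional; from city
  factor: float32 -> float32, writer required; from factor
  active: bool -> bool, writer required; from active
  latitude: float64 -> float64, writer required; from latitude
  geo.balance: int32 -> float32, writer optional; from geo.balance
  geo.score: float64 -> float64, writer required; from geo.score
  geo.signature: bytes -> bytes, writer required; from geo.signature
  geo.zip: int32 -> int32, writer required; from geo.zip
  leftover writer field: geo.height
  breaking: (geo, R1)
  breaking: (geo.balance, R3)
  breaking: (geo.height, R2)
  => forward: BREAKING (3)
decode walk for Account under reader schema v1:
  read fails at geo.balance under R3
  => FAILS_AT (geo.balance, R3)

backward: BREAKING [(geo.balance, R3), (geo.height, R1), (seq, R2)]; forward: BREAKING [(geo, R1), (geo.balance, R3), (geo.height, R2)]; decoded: FAILS_AT (geo.balance, R3)


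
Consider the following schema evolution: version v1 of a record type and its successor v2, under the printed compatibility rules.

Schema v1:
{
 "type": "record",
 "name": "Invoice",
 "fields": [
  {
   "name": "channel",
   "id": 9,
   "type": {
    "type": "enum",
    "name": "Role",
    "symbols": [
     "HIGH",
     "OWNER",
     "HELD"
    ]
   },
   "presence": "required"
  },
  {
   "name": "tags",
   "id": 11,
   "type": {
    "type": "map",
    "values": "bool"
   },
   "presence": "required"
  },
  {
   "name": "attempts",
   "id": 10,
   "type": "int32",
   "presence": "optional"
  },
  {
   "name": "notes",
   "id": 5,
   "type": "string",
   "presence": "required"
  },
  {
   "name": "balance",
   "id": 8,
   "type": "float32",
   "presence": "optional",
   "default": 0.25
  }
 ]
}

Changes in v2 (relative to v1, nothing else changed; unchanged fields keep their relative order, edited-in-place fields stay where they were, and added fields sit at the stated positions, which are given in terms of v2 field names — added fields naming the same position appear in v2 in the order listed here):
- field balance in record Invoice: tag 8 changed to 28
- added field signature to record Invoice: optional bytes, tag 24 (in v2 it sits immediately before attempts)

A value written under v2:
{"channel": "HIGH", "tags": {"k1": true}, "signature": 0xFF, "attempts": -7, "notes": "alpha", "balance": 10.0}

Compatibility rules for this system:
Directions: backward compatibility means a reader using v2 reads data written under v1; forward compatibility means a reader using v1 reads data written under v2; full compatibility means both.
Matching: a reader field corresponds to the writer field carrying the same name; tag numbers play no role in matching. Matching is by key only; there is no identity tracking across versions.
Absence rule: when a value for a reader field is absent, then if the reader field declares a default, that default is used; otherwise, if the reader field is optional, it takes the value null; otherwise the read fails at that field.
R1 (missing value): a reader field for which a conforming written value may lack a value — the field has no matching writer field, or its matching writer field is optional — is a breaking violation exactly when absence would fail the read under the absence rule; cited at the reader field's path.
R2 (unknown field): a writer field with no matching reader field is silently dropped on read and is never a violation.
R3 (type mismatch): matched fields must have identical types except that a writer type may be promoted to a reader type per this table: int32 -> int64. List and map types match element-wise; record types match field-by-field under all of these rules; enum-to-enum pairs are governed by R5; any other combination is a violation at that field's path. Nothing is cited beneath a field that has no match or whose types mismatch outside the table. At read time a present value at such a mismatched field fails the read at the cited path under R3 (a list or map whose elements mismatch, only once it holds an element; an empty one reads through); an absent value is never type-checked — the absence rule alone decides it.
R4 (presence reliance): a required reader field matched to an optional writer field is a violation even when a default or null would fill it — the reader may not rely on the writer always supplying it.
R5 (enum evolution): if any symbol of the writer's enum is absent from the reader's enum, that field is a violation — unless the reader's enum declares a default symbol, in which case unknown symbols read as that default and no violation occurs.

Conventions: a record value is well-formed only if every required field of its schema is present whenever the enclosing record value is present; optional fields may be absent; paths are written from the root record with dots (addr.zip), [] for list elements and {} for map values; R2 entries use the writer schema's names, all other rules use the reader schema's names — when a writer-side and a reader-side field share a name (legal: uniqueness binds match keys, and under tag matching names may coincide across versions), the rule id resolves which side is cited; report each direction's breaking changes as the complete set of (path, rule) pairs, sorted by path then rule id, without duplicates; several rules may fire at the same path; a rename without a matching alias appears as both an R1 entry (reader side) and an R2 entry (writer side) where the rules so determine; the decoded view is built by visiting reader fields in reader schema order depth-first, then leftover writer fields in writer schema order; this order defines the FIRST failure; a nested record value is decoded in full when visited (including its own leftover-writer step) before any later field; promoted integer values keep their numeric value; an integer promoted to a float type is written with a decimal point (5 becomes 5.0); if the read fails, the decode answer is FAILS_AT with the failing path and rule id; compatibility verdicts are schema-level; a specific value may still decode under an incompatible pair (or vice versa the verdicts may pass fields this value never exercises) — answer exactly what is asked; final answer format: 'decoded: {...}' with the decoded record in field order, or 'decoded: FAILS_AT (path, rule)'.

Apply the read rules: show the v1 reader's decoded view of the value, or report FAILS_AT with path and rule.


each type pair in Invoice: writer, then reader
migrating the Invoice value to v1:
  channel := "HIGH"
  tags := {"k1": true}
  attempts := -7
  notes := "alpha"
  balance := 10.0
  writer signature: no reader field; dropped
  => decoded: {"channel": "HIGH", "tags": {"k1": true}, "attempts": -7, "notes": "alpha", "balance": 10.0}
ruling out the remaining Invoice differences:
  field balance in record Invoice: tag 8 changed to 28 -> triggers nothing under the printed rules; the Invoice answer is the same either way
  added field signature to record Invoice: optional bytes, tag 24 (in v2 it sits immediately before attempts) -> triggers nothing under the printed rules; the Invoice answer is the same either way

decoded: {"channel": "HIGH", "tags": {"k1": true}, "attempts": -7, "notes": "alpha", "balance": 10.0}
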